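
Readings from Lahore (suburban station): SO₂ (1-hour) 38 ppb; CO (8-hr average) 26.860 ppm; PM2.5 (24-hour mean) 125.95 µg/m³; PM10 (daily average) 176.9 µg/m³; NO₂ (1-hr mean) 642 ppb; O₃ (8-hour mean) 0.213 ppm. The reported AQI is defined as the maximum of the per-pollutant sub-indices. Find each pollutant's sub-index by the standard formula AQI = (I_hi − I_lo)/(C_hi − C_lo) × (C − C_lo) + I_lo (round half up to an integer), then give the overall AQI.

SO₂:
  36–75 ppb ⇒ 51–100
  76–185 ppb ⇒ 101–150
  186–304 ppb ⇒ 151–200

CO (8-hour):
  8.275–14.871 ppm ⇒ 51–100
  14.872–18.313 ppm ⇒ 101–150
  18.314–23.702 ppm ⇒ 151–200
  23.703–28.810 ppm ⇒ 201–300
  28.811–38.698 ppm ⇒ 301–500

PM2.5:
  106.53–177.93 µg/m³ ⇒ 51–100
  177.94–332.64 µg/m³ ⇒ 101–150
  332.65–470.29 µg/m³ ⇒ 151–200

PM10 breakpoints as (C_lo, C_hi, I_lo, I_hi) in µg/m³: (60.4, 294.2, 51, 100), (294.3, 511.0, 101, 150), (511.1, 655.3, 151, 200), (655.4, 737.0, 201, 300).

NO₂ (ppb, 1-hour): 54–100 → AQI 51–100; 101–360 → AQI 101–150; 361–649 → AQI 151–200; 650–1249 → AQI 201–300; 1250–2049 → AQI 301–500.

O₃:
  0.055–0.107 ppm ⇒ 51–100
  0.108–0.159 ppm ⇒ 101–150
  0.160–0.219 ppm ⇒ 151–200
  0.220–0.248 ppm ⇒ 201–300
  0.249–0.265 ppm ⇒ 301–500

SO₂: 38 ∈ [36, 75] ↔ index [51, 100].
51 + (38−36)·(100−51)/(75−36) = 51 + 2·49/39 ≈ 53.51, so AQI = 54.
CO: 26.860 lies in 23.703–28.810, so I_lo=201, I_hi=300, C_lo=23.703, C_hi=28.810.
(300−201)/(28.810−23.703) × (26.860−23.703) + 201 = 99/5.107 × 3.157 + 201 ≈ 262.20 → 262.
PM2.5: 125.95 lies in 106.53–177.93, so I_lo=51, I_hi=100, C_lo=106.53, C_hi=177.93.
(100−51)/(177.93−106.53) × (125.95−106.53) + 51 = 49/71.40 × 19.42 + 51 ≈ 64.33 → 64.
PM10: 176.9 ∈ [60.4, 294.2] ↔ index [51, 100].
51 + (176.9−60.4)·(100−51)/(294.2−60.4) = 51 + 116.5·49/233.8 ≈ 75.42, so AQI = 75.
NO₂: row 361–649 (AQI 151–200). (200−151)·(642−361)/(649−361) + 151 = 49·281/288 + 151 ≈ 198.81 → 199.
O₃ 0.213: bracket 0.160–0.219 → index 151–200; slope 49/0.059, offset 0.053.
AQI = 151 + 49/0.059·0.053 ≈ 195.02 ⇒ 195.
Sub-indices: SO₂→54, CO→262, PM2.5→64, PM10→75, NO₂→199, O₃→195. Overall AQI = max = 262; dominant pollutant is CO.

262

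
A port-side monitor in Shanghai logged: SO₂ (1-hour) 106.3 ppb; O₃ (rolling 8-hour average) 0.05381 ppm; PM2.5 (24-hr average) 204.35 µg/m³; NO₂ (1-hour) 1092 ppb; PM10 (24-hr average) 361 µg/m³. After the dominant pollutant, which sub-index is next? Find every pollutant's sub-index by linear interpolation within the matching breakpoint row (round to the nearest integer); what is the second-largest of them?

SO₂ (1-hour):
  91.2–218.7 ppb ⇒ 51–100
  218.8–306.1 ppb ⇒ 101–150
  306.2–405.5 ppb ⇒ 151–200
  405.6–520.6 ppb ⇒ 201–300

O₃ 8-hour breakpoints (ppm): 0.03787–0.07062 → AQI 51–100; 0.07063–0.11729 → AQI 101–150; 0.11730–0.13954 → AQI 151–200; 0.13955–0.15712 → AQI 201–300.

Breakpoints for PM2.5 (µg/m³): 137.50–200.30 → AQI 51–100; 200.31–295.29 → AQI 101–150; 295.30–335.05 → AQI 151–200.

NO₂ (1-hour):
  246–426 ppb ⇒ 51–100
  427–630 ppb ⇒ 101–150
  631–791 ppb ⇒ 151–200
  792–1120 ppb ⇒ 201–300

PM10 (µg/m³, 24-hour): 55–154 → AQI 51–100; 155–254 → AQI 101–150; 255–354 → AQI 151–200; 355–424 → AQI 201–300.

210

SO₂: row 91.2–218.7 (AQI 51–100). (100−51)·(106.3−91.2)/(218.7−91.2) + 51 = 49·15.1/127.5 + 51 ≈ 56.80 → 57.
O₃: 0.05381 ∈ [0.03787, 0.07062] ↔ index [51, 100].
51 + (0.05381−0.03787)·(100−51)/(0.07062−0.03787) = 51 + 0.01594·49/0.03275 ≈ 74.85, so AQI = 75.
PM2.5: 204.35 lies in 200.31–295.29, so I_lo=101, I_hi=150, C_lo=200.31, C_hi=295.29.
(150−101)/(295.29−200.31) × (204.35−200.31) + 101 = 49/94.98 × 4.04 + 101 ≈ 103.08 → 103.
NO₂: 1092 ∈ [792, 1120] ↔ index [201, 300].
201 + (1092−792)·(300−201)/(1120−792) = 201 + 300·99/328 ≈ 291.55, so AQI = 292.
PM10: 361 lies in 355–424, so I_lo=201, I_hi=300, C_lo=355, C_hi=424.
(300−201)/(424−355) × (361−355) + 201 = 99/69 × 6 + 201 ≈ 209.61 → 210.
Sub-indices: SO₂→57, O₃→75, PM2.5→103, NO₂→292, PM10→210. Ranked high→low: 292, 210, 103, 75, 57. Second-highest sub-index = 210.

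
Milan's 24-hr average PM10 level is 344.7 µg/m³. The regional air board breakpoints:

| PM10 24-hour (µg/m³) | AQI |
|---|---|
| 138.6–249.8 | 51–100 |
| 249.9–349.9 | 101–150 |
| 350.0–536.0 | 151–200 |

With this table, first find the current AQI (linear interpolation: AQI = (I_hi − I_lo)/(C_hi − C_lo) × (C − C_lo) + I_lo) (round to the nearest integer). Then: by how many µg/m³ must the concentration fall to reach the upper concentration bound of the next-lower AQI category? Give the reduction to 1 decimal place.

94.9

PM10: row 249.9–349.9 (AQI 101–150). (150−101)·(344.7−249.9)/(349.9−249.9) + 101 = 49·94.8/100.0 + 101 ≈ 147.45 → 147.
Current AQI 147 is in the Unhealthy for Sensitive Groups range (101–150). The next-lower category tops out at AQI 100, whose upper concentration bound is 249.8 µg/m³.
Reduction needed = 344.7 − 249.8 = 94.9 µg/m³.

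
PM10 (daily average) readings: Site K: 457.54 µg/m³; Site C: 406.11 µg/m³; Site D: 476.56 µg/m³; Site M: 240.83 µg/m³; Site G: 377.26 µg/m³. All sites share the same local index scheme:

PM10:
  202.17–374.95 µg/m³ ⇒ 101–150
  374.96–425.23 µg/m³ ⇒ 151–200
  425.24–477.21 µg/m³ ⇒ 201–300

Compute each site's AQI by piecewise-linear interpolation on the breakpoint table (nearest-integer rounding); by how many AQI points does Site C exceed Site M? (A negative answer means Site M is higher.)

Site K: 457.54 ∈ [425.24, 477.21] ↔ index [201, 300].
201 + (457.54−425.24)·(300−201)/(477.21−425.24) = 201 + 32.30·99/51.97 ≈ 262.53, so AQI = 263.
Site C: row 374.96–425.23 (AQI 151–200). (200−151)·(406.11−374.96)/(425.23−374.96) + 151 = 49·31.15/50.27 + 151 ≈ 181.36 → 181.
Site D: 476.56 lies in 425.24–477.21, so I_lo=201, I_hi=300, C_lo=425.24, C_hi=477.21.
(300−201)/(477.21−425.24) × (476.56−425.24) + 201 = 99/51.97 × 51.32 + 201 ≈ 298.76 → 299.
Site M: row 202.17–374.95 (AQI 101–150). (150−101)·(240.83−202.17)/(374.95−202.17) + 101 = 49·38.66/172.78 + 101 ≈ 111.96 → 112.
Site G 377.26: bracket 374.96–425.23 → index 151–200; slope 49/50.27, offset 2.30.
AQI = 151 + 49/50.27·2.30 ≈ 153.24 ⇒ 153.
AQIs: Site K=263, Site C=181, Site D=299, Site M=112, Site G=153. Site C (181) − Site M (112) = 69.

69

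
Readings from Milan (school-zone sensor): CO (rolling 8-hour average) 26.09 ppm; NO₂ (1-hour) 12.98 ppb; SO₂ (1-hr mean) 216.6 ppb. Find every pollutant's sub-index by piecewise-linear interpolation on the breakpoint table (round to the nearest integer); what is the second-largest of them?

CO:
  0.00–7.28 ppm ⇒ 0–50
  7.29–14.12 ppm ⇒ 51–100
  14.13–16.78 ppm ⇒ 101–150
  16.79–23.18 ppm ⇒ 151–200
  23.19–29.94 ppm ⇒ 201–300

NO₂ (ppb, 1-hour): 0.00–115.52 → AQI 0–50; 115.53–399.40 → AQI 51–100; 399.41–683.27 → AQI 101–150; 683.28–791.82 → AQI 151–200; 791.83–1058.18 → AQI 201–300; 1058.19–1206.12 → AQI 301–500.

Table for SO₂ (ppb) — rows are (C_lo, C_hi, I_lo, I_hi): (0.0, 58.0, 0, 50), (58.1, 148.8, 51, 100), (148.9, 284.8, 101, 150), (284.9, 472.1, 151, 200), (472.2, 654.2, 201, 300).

CO: 26.09 lies in 23.19–29.94, so I_lo=201, I_hi=300, C_lo=23.19, C_hi=29.94.
(300−201)/(29.94−23.19) × (26.09−23.19) + 201 = 99/6.75 × 2.90 + 201 ≈ 243.53 → 244.
NO₂: row 0.00–115.52 (AQI 0–50). (50−0)·(12.98−0.00)/(115.52−0.00) + 0 = 50·12.98/115.52 + 0 ≈ 5.62 → 6.
SO₂: 216.6 lies in 148.9–284.8, so I_lo=101, I_hi=150, C_lo=148.9, C_hi=284.8.
(150−101)/(284.8−148.9) × (216.6−148.9) + 101 = 49/135.9 × 67.7 + 101 ≈ 125.41 → 125.
Sub-indices: CO→244, NO₂→6, SO₂→125. Ranked high→low: 244, 125, 6. Second-highest sub-index = 125.

125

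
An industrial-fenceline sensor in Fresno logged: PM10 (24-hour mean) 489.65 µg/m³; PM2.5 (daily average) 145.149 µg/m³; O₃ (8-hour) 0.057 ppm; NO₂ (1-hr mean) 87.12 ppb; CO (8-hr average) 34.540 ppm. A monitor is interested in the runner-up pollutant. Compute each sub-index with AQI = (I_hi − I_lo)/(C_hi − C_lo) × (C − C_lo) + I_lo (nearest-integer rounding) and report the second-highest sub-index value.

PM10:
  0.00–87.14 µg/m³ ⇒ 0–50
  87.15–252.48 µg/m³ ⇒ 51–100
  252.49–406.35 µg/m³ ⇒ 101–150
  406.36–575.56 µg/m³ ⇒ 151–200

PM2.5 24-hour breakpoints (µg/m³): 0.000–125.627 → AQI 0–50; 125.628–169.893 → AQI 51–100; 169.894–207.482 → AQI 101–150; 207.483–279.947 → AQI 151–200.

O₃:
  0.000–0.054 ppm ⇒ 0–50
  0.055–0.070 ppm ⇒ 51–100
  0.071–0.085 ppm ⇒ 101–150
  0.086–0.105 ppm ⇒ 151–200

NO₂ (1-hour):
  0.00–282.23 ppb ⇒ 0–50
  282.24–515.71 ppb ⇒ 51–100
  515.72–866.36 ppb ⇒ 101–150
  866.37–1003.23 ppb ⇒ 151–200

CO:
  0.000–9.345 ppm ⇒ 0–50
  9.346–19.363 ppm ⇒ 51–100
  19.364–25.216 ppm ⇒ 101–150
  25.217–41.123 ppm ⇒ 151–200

175

PM10: 489.65 ∈ [406.36, 575.56] ↔ index [151, 200].
151 + (489.65−406.36)·(200−151)/(575.56−406.36) = 151 + 83.29·49/169.20 ≈ 175.12, so AQI = 175.
PM2.5: row 125.628–169.893 (AQI 51–100). (100−51)·(145.149−125.628)/(169.893−125.628) + 51 = 49·19.521/44.265 + 51 ≈ 72.61 → 73.
O₃: 0.057 lies in 0.055–0.070, so I_lo=51, I_hi=100, C_lo=0.055, C_hi=0.070.
(100−51)/(0.070−0.055) × (0.057−0.055) + 51 = 49/0.015 × 0.002 + 51 ≈ 57.53 → 58.
NO₂: row 0.00–282.23 (AQI 0–50). (50−0)·(87.12−0.00)/(282.23−0.00) + 0 = 50·87.12/282.23 + 0 ≈ 15.43 → 15.
CO 34.540: bracket 25.217–41.123 → index 151–200; slope 49/15.906, offset 9.323.
AQI = 151 + 49/15.906·9.323 ≈ 179.72 ⇒ 180.
Sub-indices: PM10→175, PM2.5→73, O₃→58, NO₂→15, CO→180. Ranked high→low: 180, 175, 73, 58, 15. Second-highest sub-index = 175.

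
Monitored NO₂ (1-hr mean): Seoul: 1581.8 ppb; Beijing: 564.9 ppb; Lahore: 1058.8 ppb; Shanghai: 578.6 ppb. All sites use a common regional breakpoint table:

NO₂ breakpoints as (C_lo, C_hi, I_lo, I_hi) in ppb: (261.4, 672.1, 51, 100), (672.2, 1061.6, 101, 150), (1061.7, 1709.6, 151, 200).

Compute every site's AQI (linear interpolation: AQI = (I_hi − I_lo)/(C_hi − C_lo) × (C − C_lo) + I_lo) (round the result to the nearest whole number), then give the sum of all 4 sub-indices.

516

Seoul: 1581.8 lies in 1061.7–1709.6, so I_lo=151, I_hi=200, C_lo=1061.7, C_hi=1709.6.
(200−151)/(1709.6−1061.7) × (1581.8−1061.7) + 151 = 49/647.9 × 520.1 + 151 ≈ 190.33 → 190.
Beijing: 564.9 ∈ [261.4, 672.1] ↔ index [51, 100].
51 + (564.9−261.4)·(100−51)/(672.1−261.4) = 51 + 303.5·49/410.7 ≈ 87.21, so AQI = 87.
Lahore: 1058.8 ∈ [672.2, 1061.6] ↔ index [101, 150].
101 + (1058.8−672.2)·(150−101)/(1061.6−672.2) = 101 + 386.6·49/389.4 ≈ 149.65, so AQI = 150.
Shanghai: row 261.4–672.1 (AQI 51–100). (100−51)·(578.6−261.4)/(672.1−261.4) + 51 = 49·317.2/410.7 + 51 ≈ 88.84 → 89.
AQIs: Seoul=190, Beijing=87, Lahore=150, Shanghai=89. Sum = 190 + 87 + 150 + 89 = 516.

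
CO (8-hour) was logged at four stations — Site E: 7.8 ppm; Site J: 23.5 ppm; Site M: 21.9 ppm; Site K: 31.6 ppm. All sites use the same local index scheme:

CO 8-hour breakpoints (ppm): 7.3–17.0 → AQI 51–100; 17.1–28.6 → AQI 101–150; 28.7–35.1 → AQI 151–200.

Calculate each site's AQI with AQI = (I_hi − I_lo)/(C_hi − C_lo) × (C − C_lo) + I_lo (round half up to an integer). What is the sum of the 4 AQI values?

476

Site E: 7.8 lies in 7.3–17.0, so I_lo=51, I_hi=100, C_lo=7.3, C_hi=17.0.
(100−51)/(17.0−7.3) × (7.8−7.3) + 51 = 49/9.7 × 0.5 + 51 ≈ 53.53 → 54.
Site J: 23.5 lies in 17.1–28.6, so I_lo=101, I_hi=150, C_lo=17.1, C_hi=28.6.
(150−101)/(28.6−17.1) × (23.5−17.1) + 101 = 49/11.5 × 6.4 + 101 ≈ 128.27 → 128.
Site M: row 17.1–28.6 (AQI 101–150). (150−101)·(21.9−17.1)/(28.6−17.1) + 101 = 49·4.8/11.5 + 101 ≈ 121.45 → 121.
Site K: 31.6 ∈ [28.7, 35.1] ↔ index [151, 200].
151 + (31.6−28.7)·(200−151)/(35.1−28.7) = 151 + 2.9·49/6.4 ≈ 173.20, so AQI = 173.
AQIs: Site E=54, Site J=128, Site M=121, Site K=173. Sum = 54 + 128 + 121 + 173 = 476.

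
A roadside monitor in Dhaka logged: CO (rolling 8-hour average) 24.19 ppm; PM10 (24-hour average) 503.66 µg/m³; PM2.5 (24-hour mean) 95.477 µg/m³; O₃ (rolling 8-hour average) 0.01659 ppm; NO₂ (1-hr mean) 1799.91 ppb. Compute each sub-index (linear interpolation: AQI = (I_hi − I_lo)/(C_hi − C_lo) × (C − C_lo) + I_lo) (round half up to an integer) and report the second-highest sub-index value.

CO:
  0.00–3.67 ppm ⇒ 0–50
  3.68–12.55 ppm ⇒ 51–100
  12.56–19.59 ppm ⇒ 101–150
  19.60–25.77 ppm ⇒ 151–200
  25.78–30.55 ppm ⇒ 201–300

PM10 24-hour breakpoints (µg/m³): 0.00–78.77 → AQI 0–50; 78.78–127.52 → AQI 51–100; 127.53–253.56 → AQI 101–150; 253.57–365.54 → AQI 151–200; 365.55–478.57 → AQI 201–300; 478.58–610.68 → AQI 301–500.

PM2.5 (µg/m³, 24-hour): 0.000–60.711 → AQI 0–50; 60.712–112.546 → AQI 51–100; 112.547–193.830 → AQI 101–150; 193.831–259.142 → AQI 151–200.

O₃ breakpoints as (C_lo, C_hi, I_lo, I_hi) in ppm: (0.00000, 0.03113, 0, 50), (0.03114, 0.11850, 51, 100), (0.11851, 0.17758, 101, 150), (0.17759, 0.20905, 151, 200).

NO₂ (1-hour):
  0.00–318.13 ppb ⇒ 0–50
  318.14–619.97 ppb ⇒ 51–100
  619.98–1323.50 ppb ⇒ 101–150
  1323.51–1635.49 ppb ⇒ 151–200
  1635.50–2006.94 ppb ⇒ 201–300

245

CO: 24.19 lies in 19.60–25.77, so I_lo=151, I_hi=200, C_lo=19.60, C_hi=25.77.
(200−151)/(25.77−19.60) × (24.19−19.60) + 151 = 49/6.17 × 4.59 + 151 ≈ 187.45 → 187.
PM10: row 478.58–610.68 (AQI 301–500). (500−301)·(503.66−478.58)/(610.68−478.58) + 301 = 199·25.08/132.10 + 301 ≈ 338.78 → 339.
PM2.5 95.477: bracket 60.712–112.546 → index 51–100; slope 49/51.834, offset 34.765.
AQI = 51 + 49/51.834·34.765 ≈ 83.86 ⇒ 84.
O₃: 0.01659 ∈ [0.00000, 0.03113] ↔ index [0, 50].
0 + (0.01659−0.00000)·(50−0)/(0.03113−0.00000) = 0 + 0.01659·50/0.03113 ≈ 26.65, so AQI = 27.
NO₂: 1799.91 ∈ [1635.50, 2006.94] ↔ index [201, 300].
201 + (1799.91−1635.50)·(300−201)/(2006.94−1635.50) = 201 + 164.41·99/371.44 ≈ 244.82, so AQI = 245.
Sub-indices: CO→187, PM10→339, PM2.5→84, O₃→27, NO₂→245. Ranked high→low: 339, 245, 187, 84, 27. Second-highest sub-index = 245.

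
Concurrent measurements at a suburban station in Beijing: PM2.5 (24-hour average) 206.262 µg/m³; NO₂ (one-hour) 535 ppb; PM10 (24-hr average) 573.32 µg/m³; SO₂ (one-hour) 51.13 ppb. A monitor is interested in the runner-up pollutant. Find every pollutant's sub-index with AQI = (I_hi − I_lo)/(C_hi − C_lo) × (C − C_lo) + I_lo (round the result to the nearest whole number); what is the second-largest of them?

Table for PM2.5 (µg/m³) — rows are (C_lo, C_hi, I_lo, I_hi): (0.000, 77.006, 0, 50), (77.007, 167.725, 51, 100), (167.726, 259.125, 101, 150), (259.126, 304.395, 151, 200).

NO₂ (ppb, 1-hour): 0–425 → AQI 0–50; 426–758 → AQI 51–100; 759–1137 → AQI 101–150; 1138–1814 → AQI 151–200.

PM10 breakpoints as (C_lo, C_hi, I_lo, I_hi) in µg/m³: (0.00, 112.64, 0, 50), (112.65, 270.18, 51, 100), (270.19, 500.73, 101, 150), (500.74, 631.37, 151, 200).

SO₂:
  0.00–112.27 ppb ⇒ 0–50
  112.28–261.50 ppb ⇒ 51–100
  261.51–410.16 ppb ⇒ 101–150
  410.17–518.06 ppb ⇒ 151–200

PM2.5: 206.262 lies in 167.726–259.125, so I_lo=101, I_hi=150, C_lo=167.726, C_hi=259.125.
(150−101)/(259.125−167.726) × (206.262−167.726) + 101 = 49/91.399 × 38.536 + 101 ≈ 121.66 → 122.
NO₂: 535 lies in 426–758, so I_lo=51, I_hi=100, C_lo=426, C_hi=758.
(100−51)/(758−426) × (535−426) + 51 = 49/332 × 109 + 51 ≈ 67.09 → 67.
PM10: row 500.74–631.37 (AQI 151–200). (200−151)·(573.32−500.74)/(631.37−500.74) + 151 = 49·72.58/130.63 + 151 ≈ 178.23 → 178.
SO₂: 51.13 ∈ [0.00, 112.27] ↔ index [0, 50].
0 + (51.13−0.00)·(50−0)/(112.27−0.00) = 0 + 51.13·50/112.27 ≈ 22.77, so AQI = 23.
Sub-indices: PM2.5→122, NO₂→67, PM10→178, SO₂→23. Ranked high→low: 178, 122, 67, 23. Second-highest sub-index = 122.

122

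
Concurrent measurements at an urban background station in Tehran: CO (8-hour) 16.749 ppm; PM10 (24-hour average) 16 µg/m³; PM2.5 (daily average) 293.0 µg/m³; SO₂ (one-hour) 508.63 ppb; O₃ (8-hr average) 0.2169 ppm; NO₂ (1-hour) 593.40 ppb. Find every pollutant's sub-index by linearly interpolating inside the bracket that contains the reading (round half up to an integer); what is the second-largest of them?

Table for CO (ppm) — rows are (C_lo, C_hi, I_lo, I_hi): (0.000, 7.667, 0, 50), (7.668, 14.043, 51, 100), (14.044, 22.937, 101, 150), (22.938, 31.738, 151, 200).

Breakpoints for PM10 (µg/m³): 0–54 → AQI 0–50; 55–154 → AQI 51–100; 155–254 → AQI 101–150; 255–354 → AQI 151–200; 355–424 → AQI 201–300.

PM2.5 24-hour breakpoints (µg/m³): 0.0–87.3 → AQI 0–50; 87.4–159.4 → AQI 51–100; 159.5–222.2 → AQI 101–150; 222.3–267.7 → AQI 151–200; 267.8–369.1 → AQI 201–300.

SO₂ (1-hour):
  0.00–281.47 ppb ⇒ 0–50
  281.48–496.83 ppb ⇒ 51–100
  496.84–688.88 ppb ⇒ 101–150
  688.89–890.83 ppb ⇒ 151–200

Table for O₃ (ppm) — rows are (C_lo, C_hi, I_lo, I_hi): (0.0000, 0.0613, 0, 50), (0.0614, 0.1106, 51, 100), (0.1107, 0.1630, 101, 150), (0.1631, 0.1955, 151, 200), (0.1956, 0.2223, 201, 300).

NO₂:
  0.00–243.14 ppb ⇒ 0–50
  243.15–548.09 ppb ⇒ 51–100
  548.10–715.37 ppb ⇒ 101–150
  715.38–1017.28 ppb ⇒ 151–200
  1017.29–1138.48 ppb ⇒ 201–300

226

CO: 16.749 lies in 14.044–22.937, so I_lo=101, I_hi=150, C_lo=14.044, C_hi=22.937.
(150−101)/(22.937−14.044) × (16.749−14.044) + 101 = 49/8.893 × 2.705 + 101 ≈ 115.90 → 116.
PM10: 16 lies in 0–54, so I_lo=0, I_hi=50, C_lo=0, C_hi=54.
(50−0)/(54−0) × (16−0) + 0 = 50/54 × 16 + 0 ≈ 14.81 → 15.
PM2.5: row 267.8–369.1 (AQI 201–300). (300−201)·(293.0−267.8)/(369.1−267.8) + 201 = 99·25.2/101.3 + 201 ≈ 225.63 → 226.
SO₂: 508.63 ∈ [496.84, 688.88] ↔ index [101, 150].
101 + (508.63−496.84)·(150−101)/(688.88−496.84) = 101 + 11.79·49/192.04 ≈ 104.01, so AQI = 104.
O₃: row 0.1956–0.2223 (AQI 201–300). (300−201)·(0.2169−0.1956)/(0.2223−0.1956) + 201 = 99·0.0213/0.0267 + 201 ≈ 279.98 → 280.
NO₂: 593.40 ∈ [548.10, 715.37] ↔ index [101, 150].
101 + (593.40−548.10)·(150−101)/(715.37−548.10) = 101 + 45.30·49/167.27 ≈ 114.27, so AQI = 114.
Sub-indices: CO→116, PM10→15, PM2.5→226, SO₂→104, O₃→280, NO₂→114. Ranked high→low: 280, 226, 116, 114, 104, 15. Second-highest sub-index = 226.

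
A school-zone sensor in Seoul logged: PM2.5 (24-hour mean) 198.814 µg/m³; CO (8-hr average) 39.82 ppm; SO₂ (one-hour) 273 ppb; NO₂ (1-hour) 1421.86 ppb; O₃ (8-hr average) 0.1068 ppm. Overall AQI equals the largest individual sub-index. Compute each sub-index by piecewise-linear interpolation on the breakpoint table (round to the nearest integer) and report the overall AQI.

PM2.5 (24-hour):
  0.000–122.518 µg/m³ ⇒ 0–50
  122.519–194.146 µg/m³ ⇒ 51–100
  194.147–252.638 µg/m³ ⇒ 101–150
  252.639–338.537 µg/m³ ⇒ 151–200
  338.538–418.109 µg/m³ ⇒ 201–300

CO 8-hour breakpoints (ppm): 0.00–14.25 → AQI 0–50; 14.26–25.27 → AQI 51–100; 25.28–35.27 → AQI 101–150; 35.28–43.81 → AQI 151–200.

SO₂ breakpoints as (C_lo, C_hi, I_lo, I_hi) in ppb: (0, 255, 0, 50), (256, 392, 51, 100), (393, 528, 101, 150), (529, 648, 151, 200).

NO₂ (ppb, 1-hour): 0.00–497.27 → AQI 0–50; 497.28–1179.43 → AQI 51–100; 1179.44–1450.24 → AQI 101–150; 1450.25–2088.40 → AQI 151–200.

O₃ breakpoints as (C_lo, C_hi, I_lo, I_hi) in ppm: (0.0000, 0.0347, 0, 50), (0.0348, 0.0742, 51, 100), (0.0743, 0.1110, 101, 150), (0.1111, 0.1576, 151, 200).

177

PM2.5: 198.814 lies in 194.147–252.638, so I_lo=101, I_hi=150, C_lo=194.147, C_hi=252.638.
(150−101)/(252.638−194.147) × (198.814−194.147) + 101 = 49/58.491 × 4.667 + 101 ≈ 104.91 → 105.
CO 39.82: bracket 35.28–43.81 → index 151–200; slope 49/8.53, offset 4.54.
AQI = 151 + 49/8.53·4.54 ≈ 177.08 ⇒ 177.
SO₂ 273: bracket 256–392 → index 51–100; slope 49/136, offset 17.
AQI = 51 + 49/136·17 ≈ 57.13 ⇒ 57.
NO₂ 1421.86: bracket 1179.44–1450.24 → index 101–150; slope 49/270.80, offset 242.42.
AQI = 101 + 49/270.80·242.42 ≈ 144.86 ⇒ 145.
O₃: 0.1068 ∈ [0.0743, 0.1110] ↔ index [101, 150].
101 + (0.1068−0.0743)·(150−101)/(0.1110−0.0743) = 101 + 0.0325·49/0.0367 ≈ 144.39, so AQI = 144.
Sub-indices: PM2.5→105, CO→177, SO₂→57, NO₂→145, O₃→144. Overall AQI = max = 177; dominant pollutant is CO.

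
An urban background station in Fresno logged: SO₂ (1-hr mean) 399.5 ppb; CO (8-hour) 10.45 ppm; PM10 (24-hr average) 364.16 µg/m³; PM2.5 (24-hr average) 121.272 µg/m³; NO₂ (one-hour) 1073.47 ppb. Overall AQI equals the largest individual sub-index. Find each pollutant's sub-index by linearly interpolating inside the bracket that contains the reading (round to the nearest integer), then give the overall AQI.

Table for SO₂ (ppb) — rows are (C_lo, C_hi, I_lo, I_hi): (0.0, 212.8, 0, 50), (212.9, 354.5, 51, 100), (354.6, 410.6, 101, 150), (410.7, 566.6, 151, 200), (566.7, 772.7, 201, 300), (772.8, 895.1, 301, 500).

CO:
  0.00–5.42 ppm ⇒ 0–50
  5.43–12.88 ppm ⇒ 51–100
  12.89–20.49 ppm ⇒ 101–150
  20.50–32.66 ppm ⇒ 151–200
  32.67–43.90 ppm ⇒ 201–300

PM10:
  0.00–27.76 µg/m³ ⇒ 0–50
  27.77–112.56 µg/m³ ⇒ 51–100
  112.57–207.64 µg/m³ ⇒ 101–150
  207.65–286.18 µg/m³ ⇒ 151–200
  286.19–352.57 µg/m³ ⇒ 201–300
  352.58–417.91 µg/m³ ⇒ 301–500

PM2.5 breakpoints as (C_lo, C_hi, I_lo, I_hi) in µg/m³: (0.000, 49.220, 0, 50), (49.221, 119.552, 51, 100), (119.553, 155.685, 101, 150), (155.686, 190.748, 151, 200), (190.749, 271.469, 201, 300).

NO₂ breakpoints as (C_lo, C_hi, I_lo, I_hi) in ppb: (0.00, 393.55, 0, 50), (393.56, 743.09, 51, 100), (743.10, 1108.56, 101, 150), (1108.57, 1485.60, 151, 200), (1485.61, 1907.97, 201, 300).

SO₂: 399.5 lies in 354.6–410.6, so I_lo=101, I_hi=150, C_lo=354.6, C_hi=410.6.
(150−101)/(410.6−354.6) × (399.5−354.6) + 101 = 49/56.0 × 44.9 + 101 ≈ 140.29 → 140.
CO 10.45: bracket 5.43–12.88 → index 51–100; slope 49/7.45, offset 5.02.
AQI = 51 + 49/7.45·5.02 ≈ 84.02 ⇒ 84.
PM10: row 352.58–417.91 (AQI 301–500). (500−301)·(364.16−352.58)/(417.91−352.58) + 301 = 199·11.58/65.33 + 301 ≈ 336.27 → 336.
PM2.5 121.272: bracket 119.553–155.685 → index 101–150; slope 49/36.132, offset 1.719.
AQI = 101 + 49/36.132·1.719 ≈ 103.33 ⇒ 103.
NO₂ 1073.47: bracket 743.10–1108.56 → index 101–150; slope 49/365.46, offset 330.37.
AQI = 101 + 49/365.46·330.37 ≈ 145.30 ⇒ 145.
Sub-indices: SO₂→140, CO→84, PM10→336, PM2.5→103, NO₂→145. Overall AQI = max = 336; dominant pollutant is PM10.

336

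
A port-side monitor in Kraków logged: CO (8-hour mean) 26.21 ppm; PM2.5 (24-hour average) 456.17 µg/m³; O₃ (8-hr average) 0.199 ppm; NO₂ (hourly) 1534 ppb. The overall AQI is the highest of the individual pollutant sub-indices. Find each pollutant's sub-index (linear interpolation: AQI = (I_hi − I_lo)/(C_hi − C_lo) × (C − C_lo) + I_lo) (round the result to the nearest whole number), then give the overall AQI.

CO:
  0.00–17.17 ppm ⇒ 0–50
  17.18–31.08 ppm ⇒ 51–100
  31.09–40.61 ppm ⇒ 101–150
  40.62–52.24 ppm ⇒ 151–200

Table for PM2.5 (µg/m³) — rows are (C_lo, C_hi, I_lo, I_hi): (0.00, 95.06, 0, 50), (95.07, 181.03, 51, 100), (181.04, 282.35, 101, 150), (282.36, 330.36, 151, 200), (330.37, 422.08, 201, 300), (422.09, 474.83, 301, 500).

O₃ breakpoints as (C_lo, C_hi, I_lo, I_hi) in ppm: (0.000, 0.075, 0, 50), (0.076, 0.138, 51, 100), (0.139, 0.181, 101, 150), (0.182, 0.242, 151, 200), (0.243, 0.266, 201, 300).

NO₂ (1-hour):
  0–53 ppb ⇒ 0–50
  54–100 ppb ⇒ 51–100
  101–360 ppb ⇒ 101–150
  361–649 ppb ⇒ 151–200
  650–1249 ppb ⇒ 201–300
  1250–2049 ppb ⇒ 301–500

430

CO 26.21: bracket 17.18–31.08 → index 51–100; slope 49/13.90, offset 9.03.
AQI = 51 + 49/13.90·9.03 ≈ 82.83 ⇒ 83.
PM2.5: 456.17 ∈ [422.09, 474.83] ↔ index [301, 500].
301 + (456.17−422.09)·(500−301)/(474.83−422.09) = 301 + 34.08·199/52.74 ≈ 429.59, so AQI = 430.
O₃: 0.199 ∈ [0.182, 0.242] ↔ index [151, 200].
151 + (0.199−0.182)·(200−151)/(0.242−0.182) = 151 + 0.017·49/0.060 ≈ 164.88, so AQI = 165.
NO₂: row 1250–2049 (AQI 301–500). (500−301)·(1534−1250)/(2049−1250) + 301 = 199·284/799 + 301 ≈ 371.73 → 372.
Sub-indices: CO→83, PM2.5→430, O₃→165, NO₂→372. Overall AQI = max = 430; dominant pollutant is PM2.5.
AQI 430: Hazardous.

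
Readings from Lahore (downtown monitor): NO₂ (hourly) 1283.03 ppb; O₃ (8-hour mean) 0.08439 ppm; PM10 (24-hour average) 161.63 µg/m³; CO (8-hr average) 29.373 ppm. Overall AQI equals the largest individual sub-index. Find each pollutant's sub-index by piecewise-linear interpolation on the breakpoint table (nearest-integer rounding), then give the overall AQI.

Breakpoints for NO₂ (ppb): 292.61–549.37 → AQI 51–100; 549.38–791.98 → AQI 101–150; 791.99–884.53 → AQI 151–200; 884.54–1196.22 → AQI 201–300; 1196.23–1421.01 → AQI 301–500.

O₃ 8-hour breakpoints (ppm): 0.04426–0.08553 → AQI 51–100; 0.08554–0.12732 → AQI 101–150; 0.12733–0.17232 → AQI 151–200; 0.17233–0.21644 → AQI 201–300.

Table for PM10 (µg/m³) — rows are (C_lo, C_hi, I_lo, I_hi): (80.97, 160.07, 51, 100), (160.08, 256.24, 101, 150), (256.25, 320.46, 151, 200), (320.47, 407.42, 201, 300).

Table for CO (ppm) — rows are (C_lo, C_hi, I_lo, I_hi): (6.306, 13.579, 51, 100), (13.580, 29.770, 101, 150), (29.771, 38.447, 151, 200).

NO₂: row 1196.23–1421.01 (AQI 301–500). (500−301)·(1283.03−1196.23)/(1421.01−1196.23) + 301 = 199·86.80/224.78 + 301 ≈ 377.84 → 378.
O₃: 0.08439 lies in 0.04426–0.08553, so I_lo=51, I_hi=100, C_lo=0.04426, C_hi=0.08553.
(100−51)/(0.08553−0.04426) × (0.08439−0.04426) + 51 = 49/0.04127 × 0.04013 + 51 ≈ 98.65 → 99.
PM10: 161.63 ∈ [160.08, 256.24] ↔ index [101, 150].
101 + (161.63−160.08)·(150−101)/(256.24−160.08) = 101 + 1.55·49/96.16 ≈ 101.79, so AQI = 102.
CO: row 13.580–29.770 (AQI 101–150). (150−101)·(29.373−13.580)/(29.770−13.580) + 101 = 49·15.793/16.190 + 101 ≈ 148.80 → 149.
Sub-indices: NO₂→378, O₃→99, PM10→102, CO→149. Overall AQI = max = 378; dominant pollutant is NO₂.

378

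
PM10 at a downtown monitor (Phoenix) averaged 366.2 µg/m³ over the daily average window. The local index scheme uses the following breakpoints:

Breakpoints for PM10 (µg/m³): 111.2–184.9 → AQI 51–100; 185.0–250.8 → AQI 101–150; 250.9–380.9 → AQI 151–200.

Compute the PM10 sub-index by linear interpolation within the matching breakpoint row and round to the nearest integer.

194

PM10: 366.2 ∈ [250.9, 380.9] ↔ index [151, 200].
151 + (366.2−250.9)·(200−151)/(380.9−250.9) = 151 + 115.3·49/130.0 ≈ 194.46, so AQI = 194.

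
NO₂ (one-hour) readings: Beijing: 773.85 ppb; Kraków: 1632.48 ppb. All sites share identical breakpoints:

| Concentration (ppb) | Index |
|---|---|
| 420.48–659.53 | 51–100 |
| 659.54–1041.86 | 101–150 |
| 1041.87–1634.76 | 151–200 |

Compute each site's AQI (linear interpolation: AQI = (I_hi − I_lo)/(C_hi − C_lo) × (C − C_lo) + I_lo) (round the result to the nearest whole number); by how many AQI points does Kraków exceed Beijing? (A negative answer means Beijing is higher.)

Beijing: 773.85 lies in 659.54–1041.86, so I_lo=101, I_hi=150, C_lo=659.54, C_hi=1041.86.
(150−101)/(1041.86−659.54) × (773.85−659.54) + 101 = 49/382.32 × 114.31 + 101 ≈ 115.65 → 116.
Kraków: 1632.48 ∈ [1041.87, 1634.76] ↔ index [151, 200].
151 + (1632.48−1041.87)·(200−151)/(1634.76−1041.87) = 151 + 590.61·49/592.89 ≈ 199.81, so AQI = 200.
AQIs: Beijing=116, Kraków=200. Kraków (200) − Beijing (116) = 84.

84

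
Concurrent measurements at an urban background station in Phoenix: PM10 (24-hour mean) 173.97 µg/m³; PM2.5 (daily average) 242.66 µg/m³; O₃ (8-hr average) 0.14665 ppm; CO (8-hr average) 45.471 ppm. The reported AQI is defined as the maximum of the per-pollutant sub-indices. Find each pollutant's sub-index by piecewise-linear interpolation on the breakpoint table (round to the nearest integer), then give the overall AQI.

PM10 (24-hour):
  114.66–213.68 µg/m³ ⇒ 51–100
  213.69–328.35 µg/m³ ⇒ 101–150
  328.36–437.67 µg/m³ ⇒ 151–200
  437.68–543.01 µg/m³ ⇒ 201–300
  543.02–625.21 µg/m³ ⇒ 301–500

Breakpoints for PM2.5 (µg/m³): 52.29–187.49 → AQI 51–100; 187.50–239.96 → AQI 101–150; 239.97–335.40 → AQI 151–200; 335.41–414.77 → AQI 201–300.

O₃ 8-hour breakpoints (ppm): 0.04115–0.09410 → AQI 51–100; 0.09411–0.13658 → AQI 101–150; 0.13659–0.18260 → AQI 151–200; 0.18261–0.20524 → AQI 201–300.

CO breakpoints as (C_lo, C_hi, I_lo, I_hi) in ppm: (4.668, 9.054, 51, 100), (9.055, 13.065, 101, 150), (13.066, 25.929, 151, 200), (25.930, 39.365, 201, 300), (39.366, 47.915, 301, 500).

PM10: row 114.66–213.68 (AQI 51–100). (100−51)·(173.97−114.66)/(213.68−114.66) + 51 = 49·59.31/99.02 + 51 ≈ 80.35 → 80.
PM2.5: row 239.97–335.40 (AQI 151–200). (200−151)·(242.66−239.97)/(335.40−239.97) + 151 = 49·2.69/95.43 + 151 ≈ 152.38 → 152.
O₃ 0.14665: bracket 0.13659–0.18260 → index 151–200; slope 49/0.04601, offset 0.01006.
AQI = 151 + 49/0.04601·0.01006 ≈ 161.71 ⇒ 162.
CO: 45.471 lies in 39.366–47.915, so I_lo=301, I_hi=500, C_lo=39.366, C_hi=47.915.
(500−301)/(47.915−39.366) × (45.471−39.366) + 301 = 199/8.549 × 6.105 + 301 ≈ 443.11 → 443.
Sub-indices: PM10→80, PM2.5→152, O₃→162, CO→443. Overall AQI = max = 443; dominant pollutant is CO.

443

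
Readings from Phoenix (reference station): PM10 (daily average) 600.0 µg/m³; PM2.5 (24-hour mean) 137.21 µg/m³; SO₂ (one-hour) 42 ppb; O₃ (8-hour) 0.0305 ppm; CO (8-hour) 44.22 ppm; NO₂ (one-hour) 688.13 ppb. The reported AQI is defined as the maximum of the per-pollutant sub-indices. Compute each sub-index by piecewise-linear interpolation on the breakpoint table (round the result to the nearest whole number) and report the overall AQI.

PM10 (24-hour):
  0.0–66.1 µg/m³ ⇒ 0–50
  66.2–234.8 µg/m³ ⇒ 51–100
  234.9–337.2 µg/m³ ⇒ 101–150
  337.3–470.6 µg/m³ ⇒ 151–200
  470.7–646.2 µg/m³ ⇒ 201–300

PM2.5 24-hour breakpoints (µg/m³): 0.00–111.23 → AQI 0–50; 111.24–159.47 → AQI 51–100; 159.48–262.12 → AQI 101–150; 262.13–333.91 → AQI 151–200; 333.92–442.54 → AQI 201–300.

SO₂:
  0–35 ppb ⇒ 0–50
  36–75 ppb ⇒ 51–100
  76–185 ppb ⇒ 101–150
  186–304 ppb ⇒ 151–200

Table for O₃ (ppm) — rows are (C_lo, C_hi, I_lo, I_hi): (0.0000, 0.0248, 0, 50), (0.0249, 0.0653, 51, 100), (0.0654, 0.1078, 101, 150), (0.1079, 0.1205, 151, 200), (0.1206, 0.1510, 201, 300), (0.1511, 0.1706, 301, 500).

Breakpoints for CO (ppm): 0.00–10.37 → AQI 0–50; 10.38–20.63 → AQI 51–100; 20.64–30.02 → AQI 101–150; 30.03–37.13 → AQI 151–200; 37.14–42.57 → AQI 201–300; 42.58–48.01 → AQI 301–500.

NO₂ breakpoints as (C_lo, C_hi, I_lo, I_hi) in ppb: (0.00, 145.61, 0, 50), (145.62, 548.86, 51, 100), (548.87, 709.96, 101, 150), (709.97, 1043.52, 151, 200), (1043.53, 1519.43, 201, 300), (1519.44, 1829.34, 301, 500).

361

PM10: row 470.7–646.2 (AQI 201–300). (300−201)·(600.0−470.7)/(646.2−470.7) + 201 = 99·129.3/175.5 + 201 ≈ 273.94 → 274.
PM2.5 137.21: bracket 111.24–159.47 → index 51–100; slope 49/48.23, offset 25.97.
AQI = 51 + 49/48.23·25.97 ≈ 77.38 ⇒ 77.
SO₂: 42 lies in 36–75, so I_lo=51, I_hi=100, C_lo=36, C_hi=75.
(100−51)/(75−36) × (42−36) + 51 = 49/39 × 6 + 51 ≈ 58.54 → 59.
O₃: row 0.0249–0.0653 (AQI 51–100). (100−51)·(0.0305−0.0249)/(0.0653−0.0249) + 51 = 49·0.0056/0.0404 + 51 ≈ 57.79 → 58.
CO: 44.22 ∈ [42.58, 48.01] ↔ index [301, 500].
301 + (44.22−42.58)·(500−301)/(48.01−42.58) = 301 + 1.64·199/5.43 ≈ 361.10, so AQI = 361.
NO₂: row 548.87–709.96 (AQI 101–150). (150−101)·(688.13−548.87)/(709.96−548.87) + 101 = 49·139.26/161.09 + 101 ≈ 143.36 → 143.
Sub-indices: PM10→274, PM2.5→77, SO₂→59, O₃→58, CO→361, NO₂→143. Overall AQI = max = 361; dominant pollutant is CO.
AQI 361: Hazardous.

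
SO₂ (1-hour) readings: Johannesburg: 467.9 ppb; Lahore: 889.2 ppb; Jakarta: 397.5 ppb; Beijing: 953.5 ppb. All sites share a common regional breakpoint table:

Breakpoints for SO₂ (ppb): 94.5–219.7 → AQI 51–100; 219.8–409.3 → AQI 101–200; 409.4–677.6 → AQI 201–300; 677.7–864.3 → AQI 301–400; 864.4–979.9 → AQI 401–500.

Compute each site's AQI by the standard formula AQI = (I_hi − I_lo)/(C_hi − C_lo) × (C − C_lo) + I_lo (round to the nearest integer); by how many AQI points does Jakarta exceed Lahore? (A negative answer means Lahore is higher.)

-228

Johannesburg 467.9: bracket 409.4–677.6 → index 201–300; slope 99/268.2, offset 58.5.
AQI = 201 + 99/268.2·58.5 ≈ 222.59 ⇒ 223.
Lahore: 889.2 ∈ [864.4, 979.9] ↔ index [401, 500].
401 + (889.2−864.4)·(500−401)/(979.9−864.4) = 401 + 24.8·99/115.5 ≈ 422.26, so AQI = 422.
Jakarta 397.5: bracket 219.8–409.3 → index 101–200; slope 99/189.5, offset 177.7.
AQI = 101 + 99/189.5·177.7 ≈ 193.84 ⇒ 194.
Beijing 953.5: bracket 864.4–979.9 → index 401–500; slope 99/115.5, offset 89.1.
AQI = 401 + 99/115.5·89.1 ≈ 477.37 ⇒ 477.
AQIs: Johannesburg=223, Lahore=422, Jakarta=194, Beijing=477. Jakarta (194) − Lahore (422) = -228.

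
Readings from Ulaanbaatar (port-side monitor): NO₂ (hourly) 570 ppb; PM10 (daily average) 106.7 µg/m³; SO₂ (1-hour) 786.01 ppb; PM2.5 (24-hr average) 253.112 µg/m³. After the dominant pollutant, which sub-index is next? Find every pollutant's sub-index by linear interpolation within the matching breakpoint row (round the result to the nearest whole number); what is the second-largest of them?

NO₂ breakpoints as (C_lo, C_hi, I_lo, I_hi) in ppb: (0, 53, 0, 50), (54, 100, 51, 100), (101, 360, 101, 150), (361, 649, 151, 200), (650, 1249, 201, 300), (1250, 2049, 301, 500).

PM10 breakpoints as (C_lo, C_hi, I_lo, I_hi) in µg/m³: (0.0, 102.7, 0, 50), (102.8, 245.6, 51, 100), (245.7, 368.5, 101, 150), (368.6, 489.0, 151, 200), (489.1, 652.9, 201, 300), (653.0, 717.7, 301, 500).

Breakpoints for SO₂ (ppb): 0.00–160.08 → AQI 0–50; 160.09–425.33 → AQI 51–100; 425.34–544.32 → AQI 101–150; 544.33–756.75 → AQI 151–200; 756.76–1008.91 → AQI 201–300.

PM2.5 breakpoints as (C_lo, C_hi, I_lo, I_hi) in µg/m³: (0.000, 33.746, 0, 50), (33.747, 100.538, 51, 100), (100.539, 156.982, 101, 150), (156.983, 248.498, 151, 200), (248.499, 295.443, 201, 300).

NO₂ 570: bracket 361–649 → index 151–200; slope 49/288, offset 209.
AQI = 151 + 49/288·209 ≈ 186.56 ⇒ 187.
PM10: 106.7 lies in 102.8–245.6, so I_lo=51, I_hi=100, C_lo=102.8, C_hi=245.6.
(100−51)/(245.6−102.8) × (106.7−102.8) + 51 = 49/142.8 × 3.9 + 51 ≈ 52.34 → 52.
SO₂: 786.01 lies in 756.76–1008.91, so I_lo=201, I_hi=300, C_lo=756.76, C_hi=1008.91.
(300−201)/(1008.91−756.76) × (786.01−756.76) + 201 = 99/252.15 × 29.25 + 201 ≈ 212.48 → 212.
PM2.5: 253.112 ∈ [248.499, 295.443] ↔ index [201, 300].
201 + (253.112−248.499)·(300−201)/(295.443−248.499) = 201 + 4.613·99/46.944 ≈ 210.73, so AQI = 211.
Sub-indices: NO₂→187, PM10→52, SO₂→212, PM2.5→211. Ranked high→low: 212, 211, 187, 52. Second-highest sub-index = 211.

211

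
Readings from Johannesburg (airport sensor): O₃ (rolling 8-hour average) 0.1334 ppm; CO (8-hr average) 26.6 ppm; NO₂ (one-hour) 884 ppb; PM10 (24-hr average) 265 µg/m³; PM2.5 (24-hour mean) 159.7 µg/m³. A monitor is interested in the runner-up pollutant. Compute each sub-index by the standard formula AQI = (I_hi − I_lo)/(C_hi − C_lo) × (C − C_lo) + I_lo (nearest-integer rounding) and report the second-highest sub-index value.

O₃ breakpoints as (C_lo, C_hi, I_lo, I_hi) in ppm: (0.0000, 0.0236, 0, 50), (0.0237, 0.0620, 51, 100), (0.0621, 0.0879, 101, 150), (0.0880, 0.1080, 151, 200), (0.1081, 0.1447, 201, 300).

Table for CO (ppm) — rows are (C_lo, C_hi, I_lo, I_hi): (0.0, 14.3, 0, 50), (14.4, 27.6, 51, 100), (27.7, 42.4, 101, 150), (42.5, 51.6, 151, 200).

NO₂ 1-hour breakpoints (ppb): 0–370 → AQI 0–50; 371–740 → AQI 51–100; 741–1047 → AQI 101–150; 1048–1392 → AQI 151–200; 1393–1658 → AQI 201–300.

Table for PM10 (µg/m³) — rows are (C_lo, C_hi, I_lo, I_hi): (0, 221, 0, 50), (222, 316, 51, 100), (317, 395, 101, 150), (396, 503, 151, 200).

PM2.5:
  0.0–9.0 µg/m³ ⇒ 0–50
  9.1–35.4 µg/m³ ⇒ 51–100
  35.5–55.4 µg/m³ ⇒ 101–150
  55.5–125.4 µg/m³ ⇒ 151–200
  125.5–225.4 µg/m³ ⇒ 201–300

O₃ 0.1334: bracket 0.1081–0.1447 → index 201–300; slope 99/0.0366, offset 0.0253.
AQI = 201 + 99/0.0366·0.0253 ≈ 269.43 ⇒ 269.
CO: 26.6 lies in 14.4–27.6, so I_lo=51, I_hi=100, C_lo=14.4, C_hi=27.6.
(100−51)/(27.6−14.4) × (26.6−14.4) + 51 = 49/13.2 × 12.2 + 51 ≈ 96.29 → 96.
NO₂: 884 ∈ [741, 1047] ↔ index [101, 150].
101 + (884−741)·(150−101)/(1047−741) = 101 + 143·49/306 ≈ 123.90, so AQI = 124.
PM10: 265 lies in 222–316, so I_lo=51, I_hi=100, C_lo=222, C_hi=316.
(100−51)/(316−222) × (265−222) + 51 = 49/94 × 43 + 51 ≈ 73.41 → 73.
PM2.5: row 125.5–225.4 (AQI 201–300). (300−201)·(159.7−125.5)/(225.4−125.5) + 201 = 99·34.2/99.9 + 201 ≈ 234.89 → 235.
Sub-indices: O₃→269, CO→96, NO₂→124, PM10→73, PM2.5→235. Ranked high→low: 269, 235, 124, 96, 73. Second-highest sub-index = 235.

235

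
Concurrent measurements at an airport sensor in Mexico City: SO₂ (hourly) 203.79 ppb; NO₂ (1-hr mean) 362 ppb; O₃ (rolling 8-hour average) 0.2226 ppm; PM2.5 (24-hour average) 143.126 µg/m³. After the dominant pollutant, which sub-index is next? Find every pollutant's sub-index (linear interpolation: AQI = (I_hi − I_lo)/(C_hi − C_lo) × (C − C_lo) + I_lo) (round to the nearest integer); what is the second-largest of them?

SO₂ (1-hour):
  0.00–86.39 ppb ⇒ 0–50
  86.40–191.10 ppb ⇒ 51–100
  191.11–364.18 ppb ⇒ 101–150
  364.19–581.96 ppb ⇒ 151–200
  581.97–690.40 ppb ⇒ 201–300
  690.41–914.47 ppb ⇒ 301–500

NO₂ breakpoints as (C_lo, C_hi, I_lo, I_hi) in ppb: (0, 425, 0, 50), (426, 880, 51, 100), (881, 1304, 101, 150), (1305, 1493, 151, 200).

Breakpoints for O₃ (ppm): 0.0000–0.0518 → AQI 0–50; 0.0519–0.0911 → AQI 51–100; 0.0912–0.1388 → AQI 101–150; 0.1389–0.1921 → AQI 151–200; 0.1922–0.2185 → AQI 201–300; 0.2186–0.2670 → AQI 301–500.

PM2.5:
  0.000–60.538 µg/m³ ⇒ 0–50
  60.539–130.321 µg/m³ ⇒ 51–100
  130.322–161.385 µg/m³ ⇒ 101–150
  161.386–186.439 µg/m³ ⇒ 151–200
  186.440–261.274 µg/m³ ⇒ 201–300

121

SO₂: 203.79 lies in 191.11–364.18, so I_lo=101, I_hi=150, C_lo=191.11, C_hi=364.18.
(150−101)/(364.18−191.11) × (203.79−191.11) + 101 = 49/173.07 × 12.68 + 101 ≈ 104.59 → 105.
NO₂ 362: bracket 0–425 → index 0–50; slope 50/425, offset 362.
AQI = 0 + 50/425·362 ≈ 42.59 ⇒ 43.
O₃ 0.2226: bracket 0.2186–0.2670 → index 301–500; slope 199/0.0484, offset 0.0040.
AQI = 301 + 199/0.0484·0.0040 ≈ 317.45 ⇒ 317.
PM2.5: 143.126 ∈ [130.322, 161.385] ↔ index [101, 150].
101 + (143.126−130.322)·(150−101)/(161.385−130.322) = 101 + 12.804·49/31.063 ≈ 121.20, so AQI = 121.
Sub-indices: SO₂→105, NO₂→43, O₃→317, PM2.5→121. Ranked high→low: 317, 121, 105, 43. Second-highest sub-index = 121.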